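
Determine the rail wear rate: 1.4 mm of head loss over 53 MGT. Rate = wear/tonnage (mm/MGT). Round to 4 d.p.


Wear rate = total wear / cumulative tonnage
Rate = 1.4 / 53
Rate = 0.0264 mm/MGT

0.0264


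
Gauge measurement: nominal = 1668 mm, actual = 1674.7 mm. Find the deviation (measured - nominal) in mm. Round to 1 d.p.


Deviation = measured - nominal
Deviation = 1674.7 - 1668
Deviation = 6.7 mm

6.7


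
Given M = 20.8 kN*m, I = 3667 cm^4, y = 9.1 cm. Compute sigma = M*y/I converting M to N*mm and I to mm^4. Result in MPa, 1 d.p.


Convert units:
M = 20.8 kN*m = 20800000 N*mm
y = 9.1 cm = 91 mm
I = 3667 cm^4 = 36670000 mm^4
sigma = 20800000 * 91 / 36670000
sigma = 51.6 MPa

51.6


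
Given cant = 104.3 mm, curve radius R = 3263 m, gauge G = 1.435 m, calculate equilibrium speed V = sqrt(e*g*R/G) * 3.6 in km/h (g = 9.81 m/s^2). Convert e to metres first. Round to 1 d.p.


Convert cant: e = 104.3 mm = 0.1043 m
V_ms = sqrt(0.1043 * 9.81 * 3263 / 1.435)
V_ms = sqrt(2326.582668) = 48.2347 m/s
V = 48.2347 * 3.6 = 173.6 km/h

173.6


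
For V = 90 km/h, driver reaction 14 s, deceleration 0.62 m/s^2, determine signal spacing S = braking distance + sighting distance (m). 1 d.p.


V = 90 / 3.6 = 25.0 m/s
Braking distance = 25.0^2 / (2*0.62) = 504.0323 m
Sighting distance = 25.0 * 14 = 350.0 m
S = 504.0323 + 350.0 = 854.0 m

854.0


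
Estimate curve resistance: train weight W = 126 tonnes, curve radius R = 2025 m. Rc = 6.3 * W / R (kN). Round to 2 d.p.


Rc = 6.3 * W / R
Rc = 6.3 * 126 / 2025
Rc = 793.8 / 2025
Rc = 0.39 kN

0.39


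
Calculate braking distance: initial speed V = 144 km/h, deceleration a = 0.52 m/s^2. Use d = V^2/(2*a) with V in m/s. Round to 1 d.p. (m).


Convert speed: V = 144 / 3.6 = 40.0 m/s
V^2 = 1600.0
d = 1600.0 / (2 * 0.52)
d = 1600.0 / 1.04
d = 1538.5 m

1538.5


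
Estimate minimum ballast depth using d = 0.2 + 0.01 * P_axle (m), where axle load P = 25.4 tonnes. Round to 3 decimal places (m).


d = 0.2 + 0.01 * 25.4
d = 0.2 + 0.254
d = 0.454 m

0.454


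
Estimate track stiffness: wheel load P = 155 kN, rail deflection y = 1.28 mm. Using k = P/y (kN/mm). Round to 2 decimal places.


Track stiffness k = P / y
k = 155 / 1.28
k = 121.09 kN/mm

121.09


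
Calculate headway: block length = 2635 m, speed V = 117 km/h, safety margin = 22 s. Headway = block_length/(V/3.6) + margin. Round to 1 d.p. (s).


V = 117 / 3.6 = 32.5 m/s
Block traversal time = 2635 / 32.5 = 81.0769 s
Headway = 81.0769 + 22
Headway = 103.1 s

103.1


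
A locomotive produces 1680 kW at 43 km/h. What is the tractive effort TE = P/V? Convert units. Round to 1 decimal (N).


Convert: P = 1680 kW = 1680000 W
V = 43 / 3.6 = 11.9444 m/s
TE = 1680000 / 11.9444
TE = 140651.2 N

140651.2


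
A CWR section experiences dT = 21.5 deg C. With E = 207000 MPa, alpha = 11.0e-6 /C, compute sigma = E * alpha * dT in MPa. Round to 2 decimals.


sigma = E * alpha * dT
sigma = 207000 * 11.0e-6 * 21.5
sigma = 2.277 * 21.5
sigma = 48.96 MPa

48.96


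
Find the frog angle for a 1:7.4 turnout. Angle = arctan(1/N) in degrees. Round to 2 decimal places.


1/N = 1/7.4 = 0.135135
angle = arctan(0.135135) = 0.134321 rad
angle = 0.134321 * 180/pi = 7.70 degrees

7.70


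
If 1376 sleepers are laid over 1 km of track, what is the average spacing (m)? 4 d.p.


Spacing = 1000 m / number of sleepers
Spacing = 1000 / 1376
Spacing = 0.7267 m

0.7267


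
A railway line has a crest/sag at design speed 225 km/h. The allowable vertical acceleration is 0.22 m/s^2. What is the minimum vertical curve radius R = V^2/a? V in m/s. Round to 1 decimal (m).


Convert speed: V = 225 / 3.6 = 62.5 m/s
V^2 = 3906.25 m^2/s^2
R_v = 3906.25 / 0.22
R_v = 17755.7 m

17755.7


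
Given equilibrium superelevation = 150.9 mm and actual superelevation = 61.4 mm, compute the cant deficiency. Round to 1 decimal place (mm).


Cant deficiency = equilibrium cant - actual cant
CD = 150.9 - 61.4
CD = 89.5 mm

89.5


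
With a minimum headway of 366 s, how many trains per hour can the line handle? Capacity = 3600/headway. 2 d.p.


Capacity = 3600 / headway
Capacity = 3600 / 366
Capacity = 9.84 trains/hour

9.84


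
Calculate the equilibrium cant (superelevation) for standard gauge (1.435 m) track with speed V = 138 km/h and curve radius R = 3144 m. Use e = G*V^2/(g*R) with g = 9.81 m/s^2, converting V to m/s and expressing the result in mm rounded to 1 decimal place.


Convert speed: V = 138 / 3.6 = 38.3333 m/s
Apply formula: e = 1.435 * 38.3333^2 / (9.81 * 3144)
e = 1.435 * 1469.4444 / 30842.64
e = 0.068368 m = 68.4 mm

68.4


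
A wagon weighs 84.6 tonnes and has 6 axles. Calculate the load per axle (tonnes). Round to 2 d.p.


Load per axle = total weight / number of axles
Load = 84.6 / 6
Load = 14.10 tonnes

14.10


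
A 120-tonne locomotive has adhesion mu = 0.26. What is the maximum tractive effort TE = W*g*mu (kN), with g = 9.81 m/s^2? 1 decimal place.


TE_max = W * g * mu
TE_max = 120 * 9.81 * 0.26
TE_max = 1177.2 * 0.26
TE_max = 306.1 kN

306.1


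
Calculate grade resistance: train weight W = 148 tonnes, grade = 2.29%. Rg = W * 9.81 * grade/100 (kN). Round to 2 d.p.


Rg = W * 9.81 * grade / 100
Rg = 148 * 9.81 * 2.29 / 100
Rg = 1451.88 * 0.0229
Rg = 33.25 kN

33.25


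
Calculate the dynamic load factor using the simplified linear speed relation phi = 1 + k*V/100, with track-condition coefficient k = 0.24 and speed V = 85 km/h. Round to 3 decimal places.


phi = 1 + k * V / 100
phi = 1 + 0.24 * 85 / 100
phi = 1 + 0.204
phi = 1.204

1.204


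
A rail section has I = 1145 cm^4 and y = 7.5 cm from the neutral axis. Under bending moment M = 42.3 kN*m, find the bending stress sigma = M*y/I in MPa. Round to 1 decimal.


Convert units:
M = 42.3 kN*m = 42300000 N*mm
y = 7.5 cm = 75 mm
I = 1145 cm^4 = 11450000 mm^4
sigma = 42300000 * 75 / 11450000
sigma = 277.1 MPa

277.1


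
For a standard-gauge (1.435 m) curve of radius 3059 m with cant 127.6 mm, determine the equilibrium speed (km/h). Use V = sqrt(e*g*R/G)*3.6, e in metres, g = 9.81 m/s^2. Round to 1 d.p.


Convert cant: e = 127.6 mm = 0.1276 m
V_ms = sqrt(0.1276 * 9.81 * 3059 / 1.435)
V_ms = sqrt(2668.377424) = 51.6563 m/s
V = 51.6563 * 3.6 = 186.0 km/h

186.0


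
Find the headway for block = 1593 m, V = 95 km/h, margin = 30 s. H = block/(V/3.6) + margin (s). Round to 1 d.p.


V = 95 / 3.6 = 26.3889 m/s
Block traversal time = 1593 / 26.3889 = 60.3663 s
Headway = 60.3663 + 30
Headway = 90.4 s

90.4


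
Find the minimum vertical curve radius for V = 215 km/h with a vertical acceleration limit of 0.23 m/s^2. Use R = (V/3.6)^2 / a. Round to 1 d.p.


Convert speed: V = 215 / 3.6 = 59.7222 m/s
V^2 = 3566.7438 m^2/s^2
R_v = 3566.7438 / 0.23
R_v = 15507.6 m

15507.6


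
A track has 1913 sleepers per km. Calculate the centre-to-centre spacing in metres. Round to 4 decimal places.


Spacing = 1000 m / number of sleepers
Spacing = 1000 / 1913
Spacing = 0.5227 m

0.5227


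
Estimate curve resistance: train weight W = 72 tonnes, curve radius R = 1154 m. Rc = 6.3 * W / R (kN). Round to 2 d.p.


Rc = 6.3 * W / R
Rc = 6.3 * 72 / 1154
Rc = 453.6 / 1154
Rc = 0.39 kN

0.39


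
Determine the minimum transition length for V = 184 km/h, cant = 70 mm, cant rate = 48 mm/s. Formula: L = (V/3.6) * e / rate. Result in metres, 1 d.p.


Convert speed: V = 184 / 3.6 = 51.1111 m/s
L = 51.1111 * 70 / 48
L = 3577.7778 / 48
L = 74.5 m

74.5


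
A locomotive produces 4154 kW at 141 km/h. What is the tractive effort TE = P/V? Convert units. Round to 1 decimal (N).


Convert: P = 4154 kW = 4154000 W
V = 141 / 3.6 = 39.1667 m/s
TE = 4154000 / 39.1667
TE = 106059.6 N

106059.6


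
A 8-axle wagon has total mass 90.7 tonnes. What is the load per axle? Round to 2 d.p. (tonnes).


Load per axle = total weight / number of axles
Load = 90.7 / 8
Load = 11.34 tonnes

11.34


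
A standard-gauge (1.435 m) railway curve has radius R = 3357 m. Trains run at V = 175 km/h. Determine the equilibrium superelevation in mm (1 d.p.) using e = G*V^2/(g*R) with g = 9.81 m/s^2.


Convert speed: V = 175 / 3.6 = 48.6111 m/s
Apply formula: e = 1.435 * 48.6111^2 / (9.81 * 3357)
e = 1.435 * 2363.0401 / 32932.17
e = 0.102968 m = 103.0 mm

103.0


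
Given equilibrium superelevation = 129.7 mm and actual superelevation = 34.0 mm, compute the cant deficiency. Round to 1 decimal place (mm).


Cant deficiency = equilibrium cant - actual cant
CD = 129.7 - 34.0
CD = 95.7 mm

95.7


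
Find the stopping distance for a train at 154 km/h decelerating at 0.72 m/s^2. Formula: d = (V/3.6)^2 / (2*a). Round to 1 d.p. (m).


Convert speed: V = 154 / 3.6 = 42.7778 m/s
V^2 = 1829.9383
d = 1829.9383 / (2 * 0.72)
d = 1829.9383 / 1.44
d = 1270.8 m

1270.8


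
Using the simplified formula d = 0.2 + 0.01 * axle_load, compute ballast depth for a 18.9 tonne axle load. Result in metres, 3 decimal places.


d = 0.2 + 0.01 * 18.9
d = 0.2 + 0.189
d = 0.389 m

0.389


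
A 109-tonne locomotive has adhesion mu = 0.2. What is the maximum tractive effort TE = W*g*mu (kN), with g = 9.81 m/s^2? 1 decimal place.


TE_max = W * g * mu
TE_max = 109 * 9.81 * 0.2
TE_max = 1069.29 * 0.2
TE_max = 213.9 kN

213.9


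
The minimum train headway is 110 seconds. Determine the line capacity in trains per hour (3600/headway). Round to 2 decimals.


Capacity = 3600 / headway
Capacity = 3600 / 110
Capacity = 32.73 trains/hour

32.73


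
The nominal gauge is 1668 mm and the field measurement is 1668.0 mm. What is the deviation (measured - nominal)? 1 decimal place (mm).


Deviation = measured - nominal
Deviation = 1668.0 - 1668
Deviation = 0.0 mm

0.0


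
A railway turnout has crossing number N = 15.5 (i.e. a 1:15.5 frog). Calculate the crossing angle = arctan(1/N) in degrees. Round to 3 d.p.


1/N = 1/15.5 = 0.064516
angle = arctan(0.064516) = 0.064427 rad
angle = 0.064427 * 180/pi = 3.691 degrees

3.691


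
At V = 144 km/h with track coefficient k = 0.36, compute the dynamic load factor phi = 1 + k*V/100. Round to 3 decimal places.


phi = 1 + k * V / 100
phi = 1 + 0.36 * 144 / 100
phi = 1 + 0.5184
phi = 1.518

1.518


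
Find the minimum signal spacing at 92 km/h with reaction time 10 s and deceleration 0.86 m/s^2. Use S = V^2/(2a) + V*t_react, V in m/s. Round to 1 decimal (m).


V = 92 / 3.6 = 25.5556 m/s
Braking distance = 25.5556^2 / (2*0.86) = 379.7014 m
Sighting distance = 25.5556 * 10 = 255.5556 m
S = 379.7014 + 255.5556 = 635.3 m

635.3


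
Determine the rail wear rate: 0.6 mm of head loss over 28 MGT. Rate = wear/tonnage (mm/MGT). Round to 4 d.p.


Wear rate = total wear / cumulative tonnage
Rate = 0.6 / 28
Rate = 0.0214 mm/MGT

0.0214


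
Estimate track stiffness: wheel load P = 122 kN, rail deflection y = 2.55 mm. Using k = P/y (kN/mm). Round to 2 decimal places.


Track stiffness k = P / y
k = 122 / 2.55
k = 47.84 kN/mm

47.84


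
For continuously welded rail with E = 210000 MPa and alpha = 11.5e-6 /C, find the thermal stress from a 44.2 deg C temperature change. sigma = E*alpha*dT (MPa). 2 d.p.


sigma = E * alpha * dT
sigma = 210000 * 11.5e-6 * 44.2
sigma = 2.415 * 44.2
sigma = 106.74 MPa

106.74


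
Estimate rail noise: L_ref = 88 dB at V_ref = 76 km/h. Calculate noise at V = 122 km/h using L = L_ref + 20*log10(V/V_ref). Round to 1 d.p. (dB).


V/V_ref = 122 / 76 = 1.605263
log10(1.605263) = 0.205546
20 * 0.205546 = 4.1109
L = 88 + 4.1109 = 92.1 dB

92.1


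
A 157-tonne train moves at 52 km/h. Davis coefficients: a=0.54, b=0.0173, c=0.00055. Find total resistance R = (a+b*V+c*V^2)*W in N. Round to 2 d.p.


b*V = 0.0173 * 52 = 0.8996
c*V^2 = 0.00055 * 2704 = 1.4872
R_per_t = 0.54 + 0.8996 + 1.4872 = 2.9268 N/t
R_total = 2.9268 * 157 = 459.51 N

459.51


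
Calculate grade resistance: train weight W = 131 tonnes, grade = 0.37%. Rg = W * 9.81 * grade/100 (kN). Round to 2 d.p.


Rg = W * 9.81 * grade / 100
Rg = 131 * 9.81 * 0.37 / 100
Rg = 1285.11 * 0.0037
Rg = 4.75 kN

4.75


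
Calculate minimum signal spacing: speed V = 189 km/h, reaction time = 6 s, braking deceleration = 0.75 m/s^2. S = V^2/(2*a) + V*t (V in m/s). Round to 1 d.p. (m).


V = 189 / 3.6 = 52.5 m/s
Braking distance = 52.5^2 / (2*0.75) = 1837.5 m
Sighting distance = 52.5 * 6 = 315.0 m
S = 1837.5 + 315.0 = 2152.5 m

2152.5


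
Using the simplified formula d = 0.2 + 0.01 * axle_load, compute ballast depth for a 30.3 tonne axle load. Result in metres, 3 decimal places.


d = 0.2 + 0.01 * 30.3
d = 0.2 + 0.303
d = 0.503 m

0.503


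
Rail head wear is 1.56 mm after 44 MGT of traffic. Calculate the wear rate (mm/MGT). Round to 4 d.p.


Wear rate = total wear / cumulative tonnage
Rate = 1.56 / 44
Rate = 0.0355 mm/MGT

0.0355


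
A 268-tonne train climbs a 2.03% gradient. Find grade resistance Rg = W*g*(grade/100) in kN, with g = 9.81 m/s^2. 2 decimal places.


Rg = W * 9.81 * grade / 100
Rg = 268 * 9.81 * 2.03 / 100
Rg = 2629.08 * 0.0203
Rg = 53.37 kN

53.37


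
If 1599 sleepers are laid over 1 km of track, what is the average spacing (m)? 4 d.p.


Spacing = 1000 m / number of sleepers
Spacing = 1000 / 1599
Spacing = 0.6254 m

0.6254


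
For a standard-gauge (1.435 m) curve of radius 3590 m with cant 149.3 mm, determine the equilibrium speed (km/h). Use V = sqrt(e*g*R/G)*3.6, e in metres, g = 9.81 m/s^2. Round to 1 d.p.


Convert cant: e = 149.3 mm = 0.1493 m
V_ms = sqrt(0.1493 * 9.81 * 3590 / 1.435)
V_ms = sqrt(3664.134125) = 60.5321 m/s
V = 60.5321 * 3.6 = 217.9 km/h

217.9


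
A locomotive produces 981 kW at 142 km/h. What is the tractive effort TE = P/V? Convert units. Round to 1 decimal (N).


Convert: P = 981 kW = 981000 W
V = 142 / 3.6 = 39.4444 m/s
TE = 981000 / 39.4444
TE = 24870.4 N

24870.4


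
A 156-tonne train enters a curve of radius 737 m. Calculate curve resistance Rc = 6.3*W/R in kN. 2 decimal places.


Rc = 6.3 * W / R
Rc = 6.3 * 156 / 737
Rc = 982.8 / 737
Rc = 1.33 kN

1.33


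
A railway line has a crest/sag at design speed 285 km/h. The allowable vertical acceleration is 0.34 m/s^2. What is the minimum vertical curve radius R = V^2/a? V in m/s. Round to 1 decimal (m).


Convert speed: V = 285 / 3.6 = 79.1667 m/s
V^2 = 6267.3611 m^2/s^2
R_v = 6267.3611 / 0.34
R_v = 18433.4 m

18433.4


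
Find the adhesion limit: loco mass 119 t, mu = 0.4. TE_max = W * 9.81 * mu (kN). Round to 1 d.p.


TE_max = W * g * mu
TE_max = 119 * 9.81 * 0.4
TE_max = 1167.39 * 0.4
TE_max = 467.0 kN

467.0


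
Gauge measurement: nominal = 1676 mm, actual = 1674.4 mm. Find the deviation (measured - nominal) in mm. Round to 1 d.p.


Deviation = measured - nominal
Deviation = 1674.4 - 1676
Deviation = -1.6 mm

-1.6


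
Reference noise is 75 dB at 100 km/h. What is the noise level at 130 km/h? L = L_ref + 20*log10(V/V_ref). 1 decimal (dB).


V/V_ref = 130 / 100 = 1.3
log10(1.3) = 0.113943
20 * 0.113943 = 2.2789
L = 75 + 2.2789 = 77.3 dB

77.3


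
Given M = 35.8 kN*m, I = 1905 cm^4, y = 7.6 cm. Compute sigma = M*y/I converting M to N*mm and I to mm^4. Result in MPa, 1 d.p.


Convert units:
M = 35.8 kN*m = 35800000 N*mm
y = 7.6 cm = 76 mm
I = 1905 cm^4 = 19050000 mm^4
sigma = 35800000 * 76 / 19050000
sigma = 142.8 MPa

142.8


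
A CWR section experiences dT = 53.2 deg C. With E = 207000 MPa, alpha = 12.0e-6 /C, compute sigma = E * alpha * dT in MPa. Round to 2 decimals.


sigma = E * alpha * dT
sigma = 207000 * 12.0e-6 * 53.2
sigma = 2.484 * 53.2
sigma = 132.15 MPa

132.15


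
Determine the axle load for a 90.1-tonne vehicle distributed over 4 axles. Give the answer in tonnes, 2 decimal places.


Load per axle = total weight / number of axles
Load = 90.1 / 4
Load = 22.53 tonnes

22.53


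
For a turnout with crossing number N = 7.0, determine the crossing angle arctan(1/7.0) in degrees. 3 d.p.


1/N = 1/7.0 = 0.142857
angle = arctan(0.142857) = 0.141897 rad
angle = 0.141897 * 180/pi = 8.130 degrees

8.130


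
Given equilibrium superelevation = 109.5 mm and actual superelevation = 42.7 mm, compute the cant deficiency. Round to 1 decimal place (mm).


Cant deficiency = equilibrium cant - actual cant
CD = 109.5 - 42.7
CD = 66.8 mm

66.8


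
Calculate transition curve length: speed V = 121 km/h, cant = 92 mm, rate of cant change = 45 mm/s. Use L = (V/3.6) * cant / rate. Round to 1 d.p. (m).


Convert speed: V = 121 / 3.6 = 33.6111 m/s
L = 33.6111 * 92 / 45
L = 3092.2222 / 45
L = 68.7 m

68.7


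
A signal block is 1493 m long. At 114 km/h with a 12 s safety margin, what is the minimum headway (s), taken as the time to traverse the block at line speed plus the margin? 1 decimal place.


V = 114 / 3.6 = 31.6667 m/s
Block traversal time = 1493 / 31.6667 = 47.1474 s
Headway = 47.1474 + 12
Headway = 59.1 s

59.1


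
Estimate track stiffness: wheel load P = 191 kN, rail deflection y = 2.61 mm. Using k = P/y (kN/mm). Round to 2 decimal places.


Track stiffness k = P / y
k = 191 / 2.61
k = 73.18 kN/mm

73.18


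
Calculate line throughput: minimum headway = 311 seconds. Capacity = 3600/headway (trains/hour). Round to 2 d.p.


Capacity = 3600 / headway
Capacity = 3600 / 311
Capacity = 11.58 trains/hour

11.58


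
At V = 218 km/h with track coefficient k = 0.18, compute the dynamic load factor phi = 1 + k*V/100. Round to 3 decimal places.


phi = 1 + k * V / 100
phi = 1 + 0.18 * 218 / 100
phi = 1 + 0.3924
phi = 1.392

1.392


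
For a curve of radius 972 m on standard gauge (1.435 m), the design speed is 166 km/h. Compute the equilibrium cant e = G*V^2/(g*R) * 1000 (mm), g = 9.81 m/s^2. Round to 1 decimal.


Convert speed: V = 166 / 3.6 = 46.1111 m/s
Apply formula: e = 1.435 * 46.1111^2 / (9.81 * 972)
e = 1.435 * 2126.2346 / 9535.32
e = 0.319984 m = 320.0 mm

320.0


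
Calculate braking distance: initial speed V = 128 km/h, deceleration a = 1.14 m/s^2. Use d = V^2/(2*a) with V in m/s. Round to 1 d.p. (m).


Convert speed: V = 128 / 3.6 = 35.5556 m/s
V^2 = 1264.1975
d = 1264.1975 / (2 * 1.14)
d = 1264.1975 / 2.28
d = 554.5 m

554.5


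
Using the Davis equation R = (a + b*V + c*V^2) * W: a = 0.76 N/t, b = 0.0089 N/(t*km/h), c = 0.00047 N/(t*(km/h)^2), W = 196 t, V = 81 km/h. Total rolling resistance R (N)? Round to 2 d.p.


b*V = 0.0089 * 81 = 0.7209
c*V^2 = 0.00047 * 6561 = 3.08367
R_per_t = 0.76 + 0.7209 + 3.08367 = 4.56457 N/t
R_total = 4.56457 * 196 = 894.66 N

894.66


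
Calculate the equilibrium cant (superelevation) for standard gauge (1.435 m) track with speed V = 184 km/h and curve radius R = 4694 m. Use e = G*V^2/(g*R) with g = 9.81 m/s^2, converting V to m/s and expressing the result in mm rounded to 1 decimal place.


Convert speed: V = 184 / 3.6 = 51.1111 m/s
Apply formula: e = 1.435 * 51.1111^2 / (9.81 * 4694)
e = 1.435 * 2612.3457 / 46048.14
e = 0.081409 m = 81.4 mm

81.4


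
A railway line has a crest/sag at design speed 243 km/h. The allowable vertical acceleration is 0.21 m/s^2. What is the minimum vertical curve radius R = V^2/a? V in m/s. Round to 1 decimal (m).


Convert speed: V = 243 / 3.6 = 67.5 m/s
V^2 = 4556.25 m^2/s^2
R_v = 4556.25 / 0.21
R_v = 21696.4 m

21696.4


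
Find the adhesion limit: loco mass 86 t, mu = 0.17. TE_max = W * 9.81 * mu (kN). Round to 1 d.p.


TE_max = W * g * mu
TE_max = 86 * 9.81 * 0.17
TE_max = 843.66 * 0.17
TE_max = 143.4 kN

143.4


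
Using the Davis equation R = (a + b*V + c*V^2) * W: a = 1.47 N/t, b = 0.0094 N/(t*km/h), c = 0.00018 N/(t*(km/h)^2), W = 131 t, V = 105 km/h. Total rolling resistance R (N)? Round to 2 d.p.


b*V = 0.0094 * 105 = 0.987
c*V^2 = 0.00018 * 11025 = 1.9845
R_per_t = 1.47 + 0.987 + 1.9845 = 4.4415 N/t
R_total = 4.4415 * 131 = 581.84 N

581.84


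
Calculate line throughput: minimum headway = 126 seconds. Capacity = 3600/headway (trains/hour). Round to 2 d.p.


Capacity = 3600 / headway
Capacity = 3600 / 126
Capacity = 28.57 trains/hour

28.57


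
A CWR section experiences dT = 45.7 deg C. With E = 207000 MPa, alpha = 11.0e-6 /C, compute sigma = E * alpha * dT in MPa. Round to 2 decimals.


sigma = E * alpha * dT
sigma = 207000 * 11.0e-6 * 45.7
sigma = 2.277 * 45.7
sigma = 104.06 MPa

104.06


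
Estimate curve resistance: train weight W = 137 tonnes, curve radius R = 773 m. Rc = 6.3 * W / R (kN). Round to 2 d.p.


Rc = 6.3 * W / R
Rc = 6.3 * 137 / 773
Rc = 863.1 / 773
Rc = 1.12 kN

1.12


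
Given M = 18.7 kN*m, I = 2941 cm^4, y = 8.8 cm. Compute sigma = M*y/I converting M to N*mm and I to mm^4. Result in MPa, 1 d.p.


Convert units:
M = 18.7 kN*m = 18700000 N*mm
y = 8.8 cm = 88 mm
I = 2941 cm^4 = 29410000 mm^4
sigma = 18700000 * 88 / 29410000
sigma = 56.0 MPa

56.0


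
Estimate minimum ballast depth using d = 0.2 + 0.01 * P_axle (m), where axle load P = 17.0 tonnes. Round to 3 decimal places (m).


d = 0.2 + 0.01 * 17.0
d = 0.2 + 0.17
d = 0.370 m

0.370


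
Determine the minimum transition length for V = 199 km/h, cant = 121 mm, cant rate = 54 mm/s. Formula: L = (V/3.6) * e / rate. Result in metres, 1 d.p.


Convert speed: V = 199 / 3.6 = 55.2778 m/s
L = 55.2778 * 121 / 54
L = 6688.6111 / 54
L = 123.9 m

123.9


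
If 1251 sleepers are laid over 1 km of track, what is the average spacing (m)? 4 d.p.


Spacing = 1000 m / number of sleepers
Spacing = 1000 / 1251
Spacing = 0.7994 m

0.7994


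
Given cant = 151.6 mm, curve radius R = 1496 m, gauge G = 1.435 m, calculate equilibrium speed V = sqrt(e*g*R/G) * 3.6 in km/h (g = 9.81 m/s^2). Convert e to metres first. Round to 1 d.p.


Convert cant: e = 151.6 mm = 0.1516 m
V_ms = sqrt(0.1516 * 9.81 * 1496 / 1.435)
V_ms = sqrt(1550.414785) = 39.3753 m/s
V = 39.3753 * 3.6 = 141.8 km/h

141.8


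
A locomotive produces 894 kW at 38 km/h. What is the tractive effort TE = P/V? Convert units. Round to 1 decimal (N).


Convert: P = 894 kW = 894000 W
V = 38 / 3.6 = 10.5556 m/s
TE = 894000 / 10.5556
TE = 84694.7 N

84694.7


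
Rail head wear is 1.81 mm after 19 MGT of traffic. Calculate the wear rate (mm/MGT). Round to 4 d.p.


Wear rate = total wear / cumulative tonnage
Rate = 1.81 / 19
Rate = 0.0953 mm/MGT

0.0953


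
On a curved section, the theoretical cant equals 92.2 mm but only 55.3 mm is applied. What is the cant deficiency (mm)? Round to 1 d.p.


Cant deficiency = equilibrium cant - actual cant
CD = 92.2 - 55.3
CD = 36.9 mm

36.9


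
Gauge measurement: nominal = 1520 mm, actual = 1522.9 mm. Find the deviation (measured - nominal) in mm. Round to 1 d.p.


Deviation = measured - nominal
Deviation = 1522.9 - 1520
Deviation = 2.9 mm

2.9


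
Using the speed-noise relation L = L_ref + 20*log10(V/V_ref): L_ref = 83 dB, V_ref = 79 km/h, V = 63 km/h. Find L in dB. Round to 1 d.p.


V/V_ref = 63 / 79 = 0.797468
log10(0.797468) = -0.098287
20 * -0.098287 = -1.9657
L = 83 + -1.9657 = 81.0 dB

81.0


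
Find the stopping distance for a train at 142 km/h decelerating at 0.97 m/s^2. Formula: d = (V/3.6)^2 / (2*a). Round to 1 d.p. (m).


Convert speed: V = 142 / 3.6 = 39.4444 m/s
V^2 = 1555.8642
d = 1555.8642 / (2 * 0.97)
d = 1555.8642 / 1.94
d = 802.0 m

802.0


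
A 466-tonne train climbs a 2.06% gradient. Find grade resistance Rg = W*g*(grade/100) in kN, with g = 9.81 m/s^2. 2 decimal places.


Rg = W * 9.81 * grade / 100
Rg = 466 * 9.81 * 2.06 / 100
Rg = 4571.46 * 0.0206
Rg = 94.17 kN

94.17


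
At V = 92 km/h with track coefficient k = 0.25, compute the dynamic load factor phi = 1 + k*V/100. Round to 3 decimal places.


phi = 1 + k * V / 100
phi = 1 + 0.25 * 92 / 100
phi = 1 + 0.23
phi = 1.230

1.230


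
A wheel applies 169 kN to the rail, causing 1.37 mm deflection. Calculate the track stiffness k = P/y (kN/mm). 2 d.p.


Track stiffness k = P / y
k = 169 / 1.37
k = 123.36 kN/mm

123.36


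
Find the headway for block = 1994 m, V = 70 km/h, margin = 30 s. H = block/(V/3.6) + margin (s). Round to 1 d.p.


V = 70 / 3.6 = 19.4444 m/s
Block traversal time = 1994 / 19.4444 = 102.5486 s
Headway = 102.5486 + 30
Headway = 132.5 s

132.5


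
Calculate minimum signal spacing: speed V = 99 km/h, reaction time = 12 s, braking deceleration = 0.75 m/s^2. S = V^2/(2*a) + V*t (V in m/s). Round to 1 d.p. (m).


V = 99 / 3.6 = 27.5 m/s
Braking distance = 27.5^2 / (2*0.75) = 504.1667 m
Sighting distance = 27.5 * 12 = 330.0 m
S = 504.1667 + 330.0 = 834.2 m

834.2


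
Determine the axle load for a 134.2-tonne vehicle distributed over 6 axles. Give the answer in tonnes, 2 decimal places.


Load per axle = total weight / number of axles
Load = 134.2 / 6
Load = 22.37 tonnes

22.37


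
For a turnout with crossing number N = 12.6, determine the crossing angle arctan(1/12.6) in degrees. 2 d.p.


1/N = 1/12.6 = 0.079365
angle = arctan(0.079365) = 0.079199 rad
angle = 0.079199 * 180/pi = 4.54 degrees

4.54


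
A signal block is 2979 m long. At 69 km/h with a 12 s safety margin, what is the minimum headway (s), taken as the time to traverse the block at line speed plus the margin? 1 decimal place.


V = 69 / 3.6 = 19.1667 m/s
Block traversal time = 2979 / 19.1667 = 155.4261 s
Headway = 155.4261 + 12
Headway = 167.4 s

167.4


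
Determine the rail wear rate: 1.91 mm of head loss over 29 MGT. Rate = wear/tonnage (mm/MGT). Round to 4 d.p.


Wear rate = total wear / cumulative tonnage
Rate = 1.91 / 29
Rate = 0.0659 mm/MGT

0.0659


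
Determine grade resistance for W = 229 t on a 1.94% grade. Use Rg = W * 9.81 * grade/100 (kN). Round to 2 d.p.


Rg = W * 9.81 * grade / 100
Rg = 229 * 9.81 * 1.94 / 100
Rg = 2246.49 * 0.0194
Rg = 43.58 kN

43.58


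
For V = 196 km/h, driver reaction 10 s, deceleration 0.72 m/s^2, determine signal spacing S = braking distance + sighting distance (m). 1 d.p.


V = 196 / 3.6 = 54.4444 m/s
Braking distance = 54.4444^2 / (2*0.72) = 2058.4705 m
Sighting distance = 54.4444 * 10 = 544.4444 m
S = 2058.4705 + 544.4444 = 2602.9 m

2602.9


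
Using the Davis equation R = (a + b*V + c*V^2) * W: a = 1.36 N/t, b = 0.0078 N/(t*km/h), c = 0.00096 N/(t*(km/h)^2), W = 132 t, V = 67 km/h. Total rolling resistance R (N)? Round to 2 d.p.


b*V = 0.0078 * 67 = 0.5226
c*V^2 = 0.00096 * 4489 = 4.30944
R_per_t = 1.36 + 0.5226 + 4.30944 = 6.19204 N/t
R_total = 6.19204 * 132 = 817.35 N

817.35


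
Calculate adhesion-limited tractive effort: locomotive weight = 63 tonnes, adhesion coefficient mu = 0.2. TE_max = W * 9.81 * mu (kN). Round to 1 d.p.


TE_max = W * g * mu
TE_max = 63 * 9.81 * 0.2
TE_max = 618.03 * 0.2
TE_max = 123.6 kN

123.6


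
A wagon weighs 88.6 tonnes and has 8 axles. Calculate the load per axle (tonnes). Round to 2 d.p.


Load per axle = total weight / number of axles
Load = 88.6 / 8
Load = 11.08 tonnes

11.08


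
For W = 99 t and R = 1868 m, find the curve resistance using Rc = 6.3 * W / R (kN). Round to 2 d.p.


Rc = 6.3 * W / R
Rc = 6.3 * 99 / 1868
Rc = 623.7 / 1868
Rc = 0.33 kN

0.33


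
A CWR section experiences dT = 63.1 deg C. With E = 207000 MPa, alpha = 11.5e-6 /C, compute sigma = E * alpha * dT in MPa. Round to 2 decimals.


sigma = E * alpha * dT
sigma = 207000 * 11.5e-6 * 63.1
sigma = 2.3805 * 63.1
sigma = 150.21 MPa

150.21


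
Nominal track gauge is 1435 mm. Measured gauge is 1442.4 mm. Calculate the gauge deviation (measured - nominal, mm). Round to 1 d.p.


Deviation = measured - nominal
Deviation = 1442.4 - 1435
Deviation = 7.4 mm

7.4


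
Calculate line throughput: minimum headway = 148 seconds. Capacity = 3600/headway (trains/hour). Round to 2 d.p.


Capacity = 3600 / headway
Capacity = 3600 / 148
Capacity = 24.32 trains/hour

24.32


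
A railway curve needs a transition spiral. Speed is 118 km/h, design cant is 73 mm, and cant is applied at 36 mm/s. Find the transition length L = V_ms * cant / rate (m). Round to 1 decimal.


Convert speed: V = 118 / 3.6 = 32.7778 m/s
L = 32.7778 * 73 / 36
L = 2392.7778 / 36
L = 66.5 m

66.5


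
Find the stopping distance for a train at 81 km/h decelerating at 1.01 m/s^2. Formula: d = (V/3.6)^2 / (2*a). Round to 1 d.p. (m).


Convert speed: V = 81 / 3.6 = 22.5 m/s
V^2 = 506.25
d = 506.25 / (2 * 1.01)
d = 506.25 / 2.02
d = 250.6 m

250.6


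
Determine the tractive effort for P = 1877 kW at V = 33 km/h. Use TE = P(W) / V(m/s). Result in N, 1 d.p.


Convert: P = 1877 kW = 1877000 W
V = 33 / 3.6 = 9.1667 m/s
TE = 1877000 / 9.1667
TE = 204763.6 N

204763.6


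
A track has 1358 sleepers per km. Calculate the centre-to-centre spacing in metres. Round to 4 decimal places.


Spacing = 1000 m / number of sleepers
Spacing = 1000 / 1358
Spacing = 0.7364 m

0.7364


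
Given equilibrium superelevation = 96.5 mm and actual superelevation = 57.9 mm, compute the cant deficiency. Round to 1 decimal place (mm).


Cant deficiency = equilibrium cant - actual cant
CD = 96.5 - 57.9
CD = 38.6 mm

38.6


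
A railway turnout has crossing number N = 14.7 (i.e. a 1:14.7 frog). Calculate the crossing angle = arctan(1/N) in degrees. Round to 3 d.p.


1/N = 1/14.7 = 0.068027
angle = arctan(0.068027) = 0.067923 rad
angle = 0.067923 * 180/pi = 3.892 degrees

3.892


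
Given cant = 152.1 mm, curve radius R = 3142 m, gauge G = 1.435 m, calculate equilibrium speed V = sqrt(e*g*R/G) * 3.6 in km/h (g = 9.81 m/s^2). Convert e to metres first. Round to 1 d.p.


Convert cant: e = 152.1 mm = 0.1521 m
V_ms = sqrt(0.1521 * 9.81 * 3142 / 1.435)
V_ms = sqrt(3267.025325) = 57.1579 m/s
V = 57.1579 * 3.6 = 205.8 km/h

205.8


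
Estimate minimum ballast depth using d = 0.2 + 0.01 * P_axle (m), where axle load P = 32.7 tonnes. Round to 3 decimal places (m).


d = 0.2 + 0.01 * 32.7
d = 0.2 + 0.327
d = 0.527 m

0.527


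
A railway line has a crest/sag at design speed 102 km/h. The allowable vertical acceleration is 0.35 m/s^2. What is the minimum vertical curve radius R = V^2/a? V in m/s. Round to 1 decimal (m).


Convert speed: V = 102 / 3.6 = 28.3333 m/s
V^2 = 802.7778 m^2/s^2
R_v = 802.7778 / 0.35
R_v = 2293.7 m

2293.7


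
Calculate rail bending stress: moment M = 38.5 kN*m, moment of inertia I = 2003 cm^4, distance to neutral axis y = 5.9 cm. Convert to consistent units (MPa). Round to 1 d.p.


Convert units:
M = 38.5 kN*m = 38500000 N*mm
y = 5.9 cm = 59 mm
I = 2003 cm^4 = 20030000 mm^4
sigma = 38500000 * 59 / 20030000
sigma = 113.4 MPa

113.4


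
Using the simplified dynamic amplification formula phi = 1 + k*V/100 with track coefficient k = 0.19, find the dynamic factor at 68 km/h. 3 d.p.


phi = 1 + k * V / 100
phi = 1 + 0.19 * 68 / 100
phi = 1 + 0.1292
phi = 1.129

1.129


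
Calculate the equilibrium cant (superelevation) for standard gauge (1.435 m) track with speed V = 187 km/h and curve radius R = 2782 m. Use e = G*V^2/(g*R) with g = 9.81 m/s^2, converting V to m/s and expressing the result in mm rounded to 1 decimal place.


Convert speed: V = 187 / 3.6 = 51.9444 m/s
Apply formula: e = 1.435 * 51.9444^2 / (9.81 * 2782)
e = 1.435 * 2698.2253 / 27291.42
e = 0.141874 m = 141.9 mm

141.9


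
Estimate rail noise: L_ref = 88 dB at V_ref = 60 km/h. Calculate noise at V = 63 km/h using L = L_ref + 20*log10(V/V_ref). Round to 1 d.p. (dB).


V/V_ref = 63 / 60 = 1.05
log10(1.05) = 0.021189
20 * 0.021189 = 0.4238
L = 88 + 0.4238 = 88.4 dB

88.4


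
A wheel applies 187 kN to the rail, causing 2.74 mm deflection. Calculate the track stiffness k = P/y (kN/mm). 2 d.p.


Track stiffness k = P / y
k = 187 / 2.74
k = 68.25 kN/mm

68.25


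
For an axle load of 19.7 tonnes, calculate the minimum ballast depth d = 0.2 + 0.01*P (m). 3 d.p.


d = 0.2 + 0.01 * 19.7
d = 0.2 + 0.197
d = 0.397 m

0.397


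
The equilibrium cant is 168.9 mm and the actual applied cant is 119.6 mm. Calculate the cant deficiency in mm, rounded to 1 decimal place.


Cant deficiency = equilibrium cant - actual cant
CD = 168.9 - 119.6
CD = 49.3 mm

49.3


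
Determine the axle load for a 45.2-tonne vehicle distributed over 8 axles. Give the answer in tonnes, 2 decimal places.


Load per axle = total weight / number of axles
Load = 45.2 / 8
Load = 5.65 tonnes

5.65


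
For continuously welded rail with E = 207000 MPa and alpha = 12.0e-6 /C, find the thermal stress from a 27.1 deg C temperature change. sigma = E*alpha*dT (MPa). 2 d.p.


sigma = E * alpha * dT
sigma = 207000 * 12.0e-6 * 27.1
sigma = 2.484 * 27.1
sigma = 67.32 MPa

67.32


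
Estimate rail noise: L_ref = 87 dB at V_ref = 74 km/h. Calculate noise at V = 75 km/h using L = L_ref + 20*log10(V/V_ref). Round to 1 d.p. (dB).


V/V_ref = 75 / 74 = 1.013514
log10(1.013514) = 0.00583
20 * 0.00583 = 0.1166
L = 87 + 0.1166 = 87.1 dB

87.1


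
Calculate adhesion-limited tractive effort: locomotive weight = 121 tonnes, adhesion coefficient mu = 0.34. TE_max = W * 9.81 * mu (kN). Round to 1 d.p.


TE_max = W * g * mu
TE_max = 121 * 9.81 * 0.34
TE_max = 1187.01 * 0.34
TE_max = 403.6 kN

403.6


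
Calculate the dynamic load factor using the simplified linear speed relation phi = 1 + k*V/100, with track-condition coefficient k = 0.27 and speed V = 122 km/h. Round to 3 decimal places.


phi = 1 + k * V / 100
phi = 1 + 0.27 * 122 / 100
phi = 1 + 0.3294
phi = 1.329

1.329


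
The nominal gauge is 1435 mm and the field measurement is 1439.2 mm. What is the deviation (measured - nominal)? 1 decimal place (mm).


Deviation = measured - nominal
Deviation = 1439.2 - 1435
Deviation = 4.2 mm

4.2


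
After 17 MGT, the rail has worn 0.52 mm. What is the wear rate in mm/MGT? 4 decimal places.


Wear rate = total wear / cumulative tonnage
Rate = 0.52 / 17
Rate = 0.0306 mm/MGT

0.0306


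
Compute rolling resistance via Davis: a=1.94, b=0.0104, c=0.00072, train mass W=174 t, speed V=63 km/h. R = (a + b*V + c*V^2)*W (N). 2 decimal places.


b*V = 0.0104 * 63 = 0.6552
c*V^2 = 0.00072 * 3969 = 2.85768
R_per_t = 1.94 + 0.6552 + 2.85768 = 5.45288 N/t
R_total = 5.45288 * 174 = 948.80 N

948.80


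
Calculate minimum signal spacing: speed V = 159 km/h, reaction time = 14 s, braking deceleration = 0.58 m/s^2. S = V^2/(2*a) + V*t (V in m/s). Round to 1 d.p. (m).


V = 159 / 3.6 = 44.1667 m/s
Braking distance = 44.1667^2 / (2*0.58) = 1681.6331 m
Sighting distance = 44.1667 * 14 = 618.3333 m
S = 1681.6331 + 618.3333 = 2300.0 m

2300.0


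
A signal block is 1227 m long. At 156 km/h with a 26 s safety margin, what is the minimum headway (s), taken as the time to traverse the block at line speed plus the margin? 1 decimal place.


V = 156 / 3.6 = 43.3333 m/s
Block traversal time = 1227 / 43.3333 = 28.3154 s
Headway = 28.3154 + 26
Headway = 54.3 s

54.3


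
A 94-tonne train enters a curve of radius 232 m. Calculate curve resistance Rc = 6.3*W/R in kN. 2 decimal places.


Rc = 6.3 * W / R
Rc = 6.3 * 94 / 232
Rc = 592.2 / 232
Rc = 2.55 kN

2.55


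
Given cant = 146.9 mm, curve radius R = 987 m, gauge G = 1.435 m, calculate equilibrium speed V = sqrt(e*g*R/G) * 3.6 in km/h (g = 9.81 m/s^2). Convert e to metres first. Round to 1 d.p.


Convert cant: e = 146.9 mm = 0.1469 m
V_ms = sqrt(0.1469 * 9.81 * 987 / 1.435)
V_ms = sqrt(991.188044) = 31.4831 m/s
V = 31.4831 * 3.6 = 113.3 km/h

113.3


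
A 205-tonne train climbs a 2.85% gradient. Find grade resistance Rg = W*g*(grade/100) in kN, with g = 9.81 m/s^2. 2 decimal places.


Rg = W * 9.81 * grade / 100
Rg = 205 * 9.81 * 2.85 / 100
Rg = 2011.05 * 0.0285
Rg = 57.31 kN

57.31


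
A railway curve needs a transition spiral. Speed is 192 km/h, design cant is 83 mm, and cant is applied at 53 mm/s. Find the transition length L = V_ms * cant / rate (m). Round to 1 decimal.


Convert speed: V = 192 / 3.6 = 53.3333 m/s
L = 53.3333 * 83 / 53
L = 4426.6667 / 53
L = 83.5 m

83.5


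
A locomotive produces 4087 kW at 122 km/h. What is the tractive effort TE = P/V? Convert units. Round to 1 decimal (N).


Convert: P = 4087 kW = 4087000 W
V = 122 / 3.6 = 33.8889 m/s
TE = 4087000 / 33.8889
TE = 120600.0 N

120600.0


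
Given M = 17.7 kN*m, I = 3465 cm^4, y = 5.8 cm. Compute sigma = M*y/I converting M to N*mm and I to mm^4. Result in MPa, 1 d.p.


Convert units:
M = 17.7 kN*m = 17700000 N*mm
y = 5.8 cm = 58 mm
I = 3465 cm^4 = 34650000 mm^4
sigma = 17700000 * 58 / 34650000
sigma = 29.6 MPa

29.6


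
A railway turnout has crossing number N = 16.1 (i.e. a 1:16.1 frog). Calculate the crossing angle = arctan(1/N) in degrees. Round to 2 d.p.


1/N = 1/16.1 = 0.062112
angle = arctan(0.062112) = 0.062032 rad
angle = 0.062032 * 180/pi = 3.55 degrees

3.55


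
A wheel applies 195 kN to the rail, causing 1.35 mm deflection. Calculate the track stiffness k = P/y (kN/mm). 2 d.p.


Track stiffness k = P / y
k = 195 / 1.35
k = 144.44 kN/mm

144.44


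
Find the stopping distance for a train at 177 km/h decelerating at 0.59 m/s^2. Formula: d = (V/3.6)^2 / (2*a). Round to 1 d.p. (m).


Convert speed: V = 177 / 3.6 = 49.1667 m/s
V^2 = 2417.3611
d = 2417.3611 / (2 * 0.59)
d = 2417.3611 / 1.18
d = 2048.6 m

2048.6


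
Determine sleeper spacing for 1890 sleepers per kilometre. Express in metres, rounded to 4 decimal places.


Spacing = 1000 m / number of sleepers
Spacing = 1000 / 1890
Spacing = 0.5291 m

0.5291


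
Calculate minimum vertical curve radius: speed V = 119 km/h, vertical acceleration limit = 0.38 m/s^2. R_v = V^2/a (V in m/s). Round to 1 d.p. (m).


Convert speed: V = 119 / 3.6 = 33.0556 m/s
V^2 = 1092.6698 m^2/s^2
R_v = 1092.6698 / 0.38
R_v = 2875.4 m

2875.4


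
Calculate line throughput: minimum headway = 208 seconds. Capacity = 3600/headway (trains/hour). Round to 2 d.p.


Capacity = 3600 / headway
Capacity = 3600 / 208
Capacity = 17.31 trains/hour

17.31


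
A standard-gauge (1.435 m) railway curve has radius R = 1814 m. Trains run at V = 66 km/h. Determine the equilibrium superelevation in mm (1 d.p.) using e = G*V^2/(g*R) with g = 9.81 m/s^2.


Convert speed: V = 66 / 3.6 = 18.3333 m/s
Apply formula: e = 1.435 * 18.3333^2 / (9.81 * 1814)
e = 1.435 * 336.1111 / 17795.34
e = 0.027104 m = 27.1 mm

27.1


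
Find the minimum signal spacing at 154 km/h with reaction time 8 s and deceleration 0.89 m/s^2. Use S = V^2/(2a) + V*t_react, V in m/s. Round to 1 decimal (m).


V = 154 / 3.6 = 42.7778 m/s
Braking distance = 42.7778^2 / (2*0.89) = 1028.0552 m
Sighting distance = 42.7778 * 8 = 342.2222 m
S = 1028.0552 + 342.2222 = 1370.3 m

1370.3


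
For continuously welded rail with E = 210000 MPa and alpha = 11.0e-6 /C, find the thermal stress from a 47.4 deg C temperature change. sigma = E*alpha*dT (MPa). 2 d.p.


sigma = E * alpha * dT
sigma = 210000 * 11.0e-6 * 47.4
sigma = 2.31 * 47.4
sigma = 109.49 MPa

109.49


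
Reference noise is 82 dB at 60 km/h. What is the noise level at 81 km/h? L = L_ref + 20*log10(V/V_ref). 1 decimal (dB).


V/V_ref = 81 / 60 = 1.35
log10(1.35) = 0.130334
20 * 0.130334 = 2.6067
L = 82 + 2.6067 = 84.6 dB

84.6


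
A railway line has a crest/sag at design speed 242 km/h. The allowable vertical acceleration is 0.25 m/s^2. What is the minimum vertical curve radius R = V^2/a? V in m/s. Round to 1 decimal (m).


Convert speed: V = 242 / 3.6 = 67.2222 m/s
V^2 = 4518.8272 m^2/s^2
R_v = 4518.8272 / 0.25
R_v = 18075.3 m

18075.3


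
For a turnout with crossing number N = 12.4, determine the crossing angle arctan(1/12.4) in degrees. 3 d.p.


1/N = 1/12.4 = 0.080645
angle = arctan(0.080645) = 0.080471 rad
angle = 0.080471 * 180/pi = 4.611 degrees

4.611


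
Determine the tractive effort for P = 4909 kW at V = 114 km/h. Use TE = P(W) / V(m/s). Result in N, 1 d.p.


Convert: P = 4909 kW = 4909000 W
V = 114 / 3.6 = 31.6667 m/s
TE = 4909000 / 31.6667
TE = 155021.1 N

155021.1


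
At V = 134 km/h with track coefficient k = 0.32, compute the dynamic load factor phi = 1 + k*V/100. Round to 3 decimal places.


phi = 1 + k * V / 100
phi = 1 + 0.32 * 134 / 100
phi = 1 + 0.4288
phi = 1.429

1.429
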